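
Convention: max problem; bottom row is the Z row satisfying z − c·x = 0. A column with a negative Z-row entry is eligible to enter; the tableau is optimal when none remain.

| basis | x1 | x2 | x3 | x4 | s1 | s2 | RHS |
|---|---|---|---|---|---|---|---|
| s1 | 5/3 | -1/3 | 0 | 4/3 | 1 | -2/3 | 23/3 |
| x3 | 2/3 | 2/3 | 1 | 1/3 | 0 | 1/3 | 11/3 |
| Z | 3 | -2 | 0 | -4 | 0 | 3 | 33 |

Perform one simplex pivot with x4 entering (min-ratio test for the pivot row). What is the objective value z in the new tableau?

56

Ratio test on column x4 — row 1: (23/3)/(4/3) = 23/4; row 2: (11/3)/(1/3) = 11. Minimum is 23/4 at row 1 (s1 leaves); pivot element 4/3.
Pivot on row 1; the Z-row RHS becomes 33 − (-4)·(23/4) = 56.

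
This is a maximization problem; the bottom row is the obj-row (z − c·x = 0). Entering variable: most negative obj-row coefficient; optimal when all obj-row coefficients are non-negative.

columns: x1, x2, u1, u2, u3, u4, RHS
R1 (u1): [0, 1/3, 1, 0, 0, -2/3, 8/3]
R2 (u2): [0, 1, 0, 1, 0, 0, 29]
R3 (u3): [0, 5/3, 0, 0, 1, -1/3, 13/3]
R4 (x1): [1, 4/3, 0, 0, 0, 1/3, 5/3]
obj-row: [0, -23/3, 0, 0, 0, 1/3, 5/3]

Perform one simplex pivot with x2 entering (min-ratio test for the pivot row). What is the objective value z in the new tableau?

Ratio test on column x2 — row 1: (8/3)/(1/3) = 8; row 2: 29/1 = 29; row 3: (13/3)/(5/3) = 13/5; row 4: (5/3)/(4/3) = 5/4. Minimum is 5/4 at row 4 (x1 leaves); pivot element 4/3.
Pivot on row 4; the obj-row RHS becomes 5/3 − (-23/3)·(5/4) = 45/4.

45/4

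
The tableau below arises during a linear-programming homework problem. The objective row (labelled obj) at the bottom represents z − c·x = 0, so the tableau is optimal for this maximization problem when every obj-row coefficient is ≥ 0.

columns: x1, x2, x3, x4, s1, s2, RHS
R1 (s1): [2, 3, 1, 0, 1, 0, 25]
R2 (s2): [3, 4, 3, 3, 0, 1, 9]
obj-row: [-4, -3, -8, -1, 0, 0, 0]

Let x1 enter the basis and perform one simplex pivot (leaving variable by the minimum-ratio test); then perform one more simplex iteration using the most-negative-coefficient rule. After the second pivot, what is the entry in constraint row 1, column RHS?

Ratio test on column x1 — row 1: 25/2 = 25/2; row 2: 9/3 = 3. Minimum is 3 at row 2 (s2 leaves); pivot element 3.
Divide row 2 by 3; eliminate column x1 from the other rows.
Second iteration: most negative obj-row entry is -4 in column x3, so x3 enters.
Ratio test on column x3 — row 1: entry -1 ≤ 0; row 2: 3/1 = 3. Minimum is 3 at row 2 (x1 leaves); pivot element 1.
Divide row 2 by 1; eliminate column x3 from the other rows.
After both pivots, the entry at constraint row 1, column RHS is 22.

22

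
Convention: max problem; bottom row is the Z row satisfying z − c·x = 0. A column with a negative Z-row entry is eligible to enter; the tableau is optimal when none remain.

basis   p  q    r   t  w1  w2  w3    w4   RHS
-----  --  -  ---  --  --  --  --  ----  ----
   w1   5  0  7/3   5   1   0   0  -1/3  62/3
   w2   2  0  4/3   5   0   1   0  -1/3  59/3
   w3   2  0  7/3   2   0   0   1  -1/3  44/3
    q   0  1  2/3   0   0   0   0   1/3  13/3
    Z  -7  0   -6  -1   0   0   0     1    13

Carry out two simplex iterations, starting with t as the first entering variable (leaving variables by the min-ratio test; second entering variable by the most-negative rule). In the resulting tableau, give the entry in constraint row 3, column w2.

0

Ratio test on column t — row 1: (62/3)/5 = 62/15; row 2: (59/3)/5 = 59/15; row 3: (44/3)/2 = 22/3; row 4: entry 0 ≤ 0. Minimum is 59/15 at row 2 (w2 leaves); pivot element 5.
Divide row 2 by 5; eliminate column t from the other rows.
Second iteration: most negative Z-row entry is -33/5 in column p, so p enters.
Ratio test on column p — row 1: 1/3 = 1/3; row 2: (59/15)/(2/5) = 59/6; row 3: (34/5)/(6/5) = 17/3; row 4: entry 0 ≤ 0. Minimum is 1/3 at row 1 (w1 leaves); pivot element 3.
Divide row 1 by 3; eliminate column p from the other rows.
After both pivots, the entry at constraint row 3, column w2 is 0.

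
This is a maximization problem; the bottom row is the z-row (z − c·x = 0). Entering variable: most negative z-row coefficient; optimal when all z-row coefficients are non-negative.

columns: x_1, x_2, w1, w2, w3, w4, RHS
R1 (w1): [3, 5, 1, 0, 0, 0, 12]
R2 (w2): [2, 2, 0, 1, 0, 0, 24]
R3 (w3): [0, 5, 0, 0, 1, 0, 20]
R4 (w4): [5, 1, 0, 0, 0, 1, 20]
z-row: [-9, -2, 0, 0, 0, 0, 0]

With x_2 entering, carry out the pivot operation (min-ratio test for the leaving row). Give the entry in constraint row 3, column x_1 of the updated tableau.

Ratio test on column x_2 — row 1: 12/5 = 12/5; row 2: 24/2 = 12; row 3: 20/5 = 4; row 4: 20/1 = 20. Minimum is 12/5 at row 1 (w1 leaves); pivot element 5.
Divide row 1 by 5; eliminate column x_2 from the other rows.
Row 3 update in column x_1: 0 − 5·(3/5) = -3.

-3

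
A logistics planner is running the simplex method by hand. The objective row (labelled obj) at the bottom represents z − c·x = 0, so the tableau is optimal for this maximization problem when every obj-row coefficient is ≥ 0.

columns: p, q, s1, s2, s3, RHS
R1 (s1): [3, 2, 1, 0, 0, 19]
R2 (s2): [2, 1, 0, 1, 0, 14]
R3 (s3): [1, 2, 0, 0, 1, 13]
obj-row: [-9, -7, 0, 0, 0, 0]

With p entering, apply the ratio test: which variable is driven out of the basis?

s1

Column p entries and ratios — s1: 19/3 = 19/3; s2: 14/2 = 7; s3: 13/1 = 13.
Smallest ratio is 19/3 in the row of s1, so s1 leaves.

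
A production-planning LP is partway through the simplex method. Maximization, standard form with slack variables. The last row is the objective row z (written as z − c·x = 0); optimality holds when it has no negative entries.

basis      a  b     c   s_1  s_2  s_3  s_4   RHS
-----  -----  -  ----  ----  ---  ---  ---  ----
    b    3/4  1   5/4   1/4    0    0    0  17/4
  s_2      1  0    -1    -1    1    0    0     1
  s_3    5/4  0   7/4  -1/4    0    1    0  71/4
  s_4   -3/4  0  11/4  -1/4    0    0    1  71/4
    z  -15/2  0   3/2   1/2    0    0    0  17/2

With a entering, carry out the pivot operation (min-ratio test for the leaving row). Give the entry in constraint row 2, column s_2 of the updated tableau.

Ratio test on column a — row 1: (17/4)/(3/4) = 17/3; row 2: 1/1 = 1; row 3: (71/4)/(5/4) = 71/5; row 4: entry -3/4 ≤ 0. Minimum is 1 at row 2 (s_2 leaves); pivot element 1.
Divide row 2 by 1; eliminate column a from the other rows.
In the new row 2, the s_2 entry is the old entry divided by the pivot: 1/1 = 1.

1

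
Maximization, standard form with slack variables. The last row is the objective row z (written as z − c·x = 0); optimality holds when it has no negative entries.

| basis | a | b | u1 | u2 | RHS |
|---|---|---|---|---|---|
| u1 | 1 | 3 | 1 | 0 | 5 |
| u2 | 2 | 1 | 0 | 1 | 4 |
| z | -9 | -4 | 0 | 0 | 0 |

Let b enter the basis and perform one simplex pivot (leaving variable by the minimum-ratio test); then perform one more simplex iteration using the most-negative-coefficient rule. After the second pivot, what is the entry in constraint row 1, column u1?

Ratio test on column b — row 1: 5/3 = 5/3; row 2: 4/1 = 4. Minimum is 5/3 at row 1 (u1 leaves); pivot element 3.
Divide row 1 by 3; eliminate column b from the other rows.
Second iteration: most negative z-row entry is -23/3 in column a, so a enters.
Ratio test on column a — row 1: (5/3)/(1/3) = 5; row 2: (7/3)/(5/3) = 7/5. Minimum is 7/5 at row 2 (u2 leaves); pivot element 5/3.
Divide row 2 by 5/3; eliminate column a from the other rows.
After both pivots, the entry at constraint row 1, column u1 is 2/5.

2/5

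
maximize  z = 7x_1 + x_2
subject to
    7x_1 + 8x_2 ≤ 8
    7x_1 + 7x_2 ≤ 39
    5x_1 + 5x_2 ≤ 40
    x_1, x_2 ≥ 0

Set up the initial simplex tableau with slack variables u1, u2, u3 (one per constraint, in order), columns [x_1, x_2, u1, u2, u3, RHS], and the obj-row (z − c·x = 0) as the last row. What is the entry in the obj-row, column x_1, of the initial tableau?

The obj-row carries the negated objective coefficients: the x_1 entry is -7.

-7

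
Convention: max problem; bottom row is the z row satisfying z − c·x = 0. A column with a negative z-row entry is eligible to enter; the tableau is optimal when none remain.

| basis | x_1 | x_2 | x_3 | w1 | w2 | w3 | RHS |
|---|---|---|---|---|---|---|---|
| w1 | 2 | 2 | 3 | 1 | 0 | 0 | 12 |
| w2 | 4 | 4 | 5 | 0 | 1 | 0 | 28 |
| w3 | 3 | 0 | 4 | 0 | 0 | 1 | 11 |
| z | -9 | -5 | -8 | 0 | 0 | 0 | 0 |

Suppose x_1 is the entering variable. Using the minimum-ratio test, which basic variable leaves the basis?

Column x_1 entries and ratios — w1: 12/2 = 6; w2: 28/4 = 7; w3: 11/3 = 11/3.
Smallest ratio is 11/3 in the row of w3, so w3 leaves.

w3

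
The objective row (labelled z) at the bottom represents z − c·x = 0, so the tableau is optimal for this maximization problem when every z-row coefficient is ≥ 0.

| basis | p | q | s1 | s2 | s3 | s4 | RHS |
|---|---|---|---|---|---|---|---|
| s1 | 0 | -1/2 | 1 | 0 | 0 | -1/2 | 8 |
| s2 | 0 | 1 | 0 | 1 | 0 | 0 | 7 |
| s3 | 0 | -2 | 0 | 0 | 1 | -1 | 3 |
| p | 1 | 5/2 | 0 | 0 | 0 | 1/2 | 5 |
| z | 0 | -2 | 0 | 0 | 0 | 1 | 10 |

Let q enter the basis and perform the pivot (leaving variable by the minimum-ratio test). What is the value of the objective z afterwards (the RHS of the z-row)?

14

Ratio test on column q — row 1: entry -1/2 ≤ 0; row 2: 7/1 = 7; row 3: entry -2 ≤ 0; row 4: 5/(5/2) = 2. Minimum is 2 at row 4 (p leaves); pivot element 5/2.
Pivot on row 4; the z-row RHS becomes 10 − (-2)·2 = 14.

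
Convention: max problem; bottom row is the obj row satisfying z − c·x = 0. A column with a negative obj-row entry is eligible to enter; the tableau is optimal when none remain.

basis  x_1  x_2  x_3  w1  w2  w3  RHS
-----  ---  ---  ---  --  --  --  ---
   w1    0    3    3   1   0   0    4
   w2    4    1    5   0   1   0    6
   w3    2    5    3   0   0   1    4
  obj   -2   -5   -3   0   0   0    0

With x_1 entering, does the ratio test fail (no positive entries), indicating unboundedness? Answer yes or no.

Column x_1 has positive entries in row(s) 2, 3, so the ratio test bounds it — not unbounded.

no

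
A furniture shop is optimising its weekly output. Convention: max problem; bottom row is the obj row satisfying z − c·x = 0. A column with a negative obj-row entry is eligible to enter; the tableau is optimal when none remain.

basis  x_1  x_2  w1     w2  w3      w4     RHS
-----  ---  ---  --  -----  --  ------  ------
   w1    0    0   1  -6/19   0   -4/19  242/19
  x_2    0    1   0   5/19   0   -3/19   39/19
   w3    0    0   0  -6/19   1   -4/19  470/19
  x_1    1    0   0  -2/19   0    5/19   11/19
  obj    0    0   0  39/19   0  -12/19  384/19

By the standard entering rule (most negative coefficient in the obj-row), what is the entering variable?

Negative obj-row entries: w4: -12/19.
The most negative is -12/19 in column w4, so w4 enters.

w4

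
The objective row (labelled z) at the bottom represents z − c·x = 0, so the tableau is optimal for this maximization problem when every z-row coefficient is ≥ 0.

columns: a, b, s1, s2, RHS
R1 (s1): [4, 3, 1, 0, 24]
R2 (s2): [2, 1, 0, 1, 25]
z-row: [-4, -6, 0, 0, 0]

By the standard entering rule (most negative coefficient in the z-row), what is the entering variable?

Negative z-row entries: a: -4, b: -6.
The most negative is -6 in column b, so b enters.

b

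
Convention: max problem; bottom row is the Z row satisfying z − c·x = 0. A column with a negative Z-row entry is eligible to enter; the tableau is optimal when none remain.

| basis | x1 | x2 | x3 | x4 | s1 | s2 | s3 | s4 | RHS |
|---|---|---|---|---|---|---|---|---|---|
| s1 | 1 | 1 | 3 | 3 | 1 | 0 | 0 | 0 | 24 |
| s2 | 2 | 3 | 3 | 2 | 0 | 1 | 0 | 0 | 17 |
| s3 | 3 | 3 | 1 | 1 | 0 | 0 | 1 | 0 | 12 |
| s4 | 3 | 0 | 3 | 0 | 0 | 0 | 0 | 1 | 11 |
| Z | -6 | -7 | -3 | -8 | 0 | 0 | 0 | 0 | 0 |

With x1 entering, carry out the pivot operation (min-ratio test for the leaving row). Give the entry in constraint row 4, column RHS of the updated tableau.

Ratio test on column x1 — row 1: 24/1 = 24; row 2: 17/2 = 17/2; row 3: 12/3 = 4; row 4: 11/3 = 11/3. Minimum is 11/3 at row 4 (s4 leaves); pivot element 3.
Divide row 4 by 3; eliminate column x1 from the other rows.
In the new row 4, the RHS entry is the old entry divided by the pivot: 11/3 = 11/3.

11/3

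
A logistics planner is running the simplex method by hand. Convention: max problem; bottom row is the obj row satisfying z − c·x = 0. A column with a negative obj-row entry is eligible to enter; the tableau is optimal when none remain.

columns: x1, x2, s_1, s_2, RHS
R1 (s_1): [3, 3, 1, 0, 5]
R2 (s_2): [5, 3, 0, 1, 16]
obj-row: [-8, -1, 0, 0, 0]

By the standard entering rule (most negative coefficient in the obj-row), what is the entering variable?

Negative obj-row entries: x1: -8, x2: -1.
The most negative is -8 in column x1, so x1 enters.

x1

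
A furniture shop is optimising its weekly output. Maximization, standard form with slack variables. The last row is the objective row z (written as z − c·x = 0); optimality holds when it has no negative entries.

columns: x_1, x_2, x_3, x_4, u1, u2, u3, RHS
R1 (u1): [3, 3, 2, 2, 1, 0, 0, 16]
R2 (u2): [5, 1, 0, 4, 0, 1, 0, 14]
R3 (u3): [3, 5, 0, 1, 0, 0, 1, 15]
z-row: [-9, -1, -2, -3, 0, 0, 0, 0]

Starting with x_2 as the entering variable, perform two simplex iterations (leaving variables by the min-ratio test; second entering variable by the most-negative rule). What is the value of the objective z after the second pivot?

24

Ratio test on column x_2 — row 1: 16/3 = 16/3; row 2: 14/1 = 14; row 3: 15/5 = 3. Minimum is 3 at row 3 (u3 leaves); pivot element 5.
Pivot on row 3; the z-row RHS becomes 0 − (-1)·3 = 3.
Next entering variable (most negative z-row entry -42/5): x_1.
Ratio test on column x_1 — row 1: 7/(6/5) = 35/6; row 2: 11/(22/5) = 5/2; row 3: 3/(3/5) = 5. Minimum is 5/2 at row 2 (u2 leaves); pivot element 22/5.
After the second pivot the z-row RHS is 3 − (-42/5)·(5/2) = 24.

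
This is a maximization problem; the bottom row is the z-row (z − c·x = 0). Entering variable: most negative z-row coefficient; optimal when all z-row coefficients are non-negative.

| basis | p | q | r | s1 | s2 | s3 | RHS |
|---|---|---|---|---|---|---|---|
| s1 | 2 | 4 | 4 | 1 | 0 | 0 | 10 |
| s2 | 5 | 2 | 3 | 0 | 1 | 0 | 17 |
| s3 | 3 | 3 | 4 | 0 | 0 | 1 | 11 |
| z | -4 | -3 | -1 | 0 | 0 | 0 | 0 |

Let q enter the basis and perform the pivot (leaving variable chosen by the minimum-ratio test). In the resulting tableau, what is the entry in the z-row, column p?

Ratio test on column q — row 1: 10/4 = 5/2; row 2: 17/2 = 17/2; row 3: 11/3 = 11/3. Minimum is 5/2 at row 1 (s1 leaves); pivot element 4.
Divide row 1 by 4; eliminate column q from the other rows.
z-row update in column p: -4 − (-3)·(1/2) = -5/2.

-5/2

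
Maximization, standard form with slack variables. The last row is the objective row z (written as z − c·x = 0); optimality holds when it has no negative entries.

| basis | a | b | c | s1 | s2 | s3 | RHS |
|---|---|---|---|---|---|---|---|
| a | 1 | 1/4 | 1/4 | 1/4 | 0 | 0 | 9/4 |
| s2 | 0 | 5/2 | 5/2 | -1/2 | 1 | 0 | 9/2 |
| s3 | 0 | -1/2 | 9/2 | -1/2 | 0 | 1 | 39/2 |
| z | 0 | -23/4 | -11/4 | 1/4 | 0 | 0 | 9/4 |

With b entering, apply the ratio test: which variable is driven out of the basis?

Column b entries and ratios — a: (9/4)/(1/4) = 9; s2: (9/2)/(5/2) = 9/5; s3: -1/2 ≤ 0, skip.
Smallest ratio is 9/5 in the row of s2, so s2 leaves.

s2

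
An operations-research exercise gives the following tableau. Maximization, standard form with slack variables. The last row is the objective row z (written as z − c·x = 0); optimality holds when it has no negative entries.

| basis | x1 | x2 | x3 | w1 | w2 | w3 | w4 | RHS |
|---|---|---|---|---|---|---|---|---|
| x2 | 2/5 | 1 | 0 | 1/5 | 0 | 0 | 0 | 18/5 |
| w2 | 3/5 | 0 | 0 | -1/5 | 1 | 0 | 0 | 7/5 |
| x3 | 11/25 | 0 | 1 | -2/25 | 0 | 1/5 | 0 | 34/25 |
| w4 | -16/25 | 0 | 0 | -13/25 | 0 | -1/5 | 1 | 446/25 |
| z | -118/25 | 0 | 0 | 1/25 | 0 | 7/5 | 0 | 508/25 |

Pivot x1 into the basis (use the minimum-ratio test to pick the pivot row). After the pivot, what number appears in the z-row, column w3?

7/5

Ratio test on column x1 — row 1: (18/5)/(2/5) = 9; row 2: (7/5)/(3/5) = 7/3; row 3: (34/25)/(11/25) = 34/11; row 4: entry -16/25 ≤ 0. Minimum is 7/3 at row 2 (w2 leaves); pivot element 3/5.
Divide row 2 by 3/5; eliminate column x1 from the other rows.
z-row update in column w3: 7/5 − (-118/25)·0 = 7/5.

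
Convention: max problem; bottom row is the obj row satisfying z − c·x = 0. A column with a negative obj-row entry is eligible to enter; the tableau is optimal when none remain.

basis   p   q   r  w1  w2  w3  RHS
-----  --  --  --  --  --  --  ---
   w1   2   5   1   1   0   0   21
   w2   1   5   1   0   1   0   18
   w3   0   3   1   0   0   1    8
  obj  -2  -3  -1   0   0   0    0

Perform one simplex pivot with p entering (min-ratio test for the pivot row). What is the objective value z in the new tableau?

21

Ratio test on column p — row 1: 21/2 = 21/2; row 2: 18/1 = 18; row 3: entry 0 ≤ 0. Minimum is 21/2 at row 1 (w1 leaves); pivot element 2.
Pivot on row 1; the obj-row RHS becomes 0 − (-2)·(21/2) = 21.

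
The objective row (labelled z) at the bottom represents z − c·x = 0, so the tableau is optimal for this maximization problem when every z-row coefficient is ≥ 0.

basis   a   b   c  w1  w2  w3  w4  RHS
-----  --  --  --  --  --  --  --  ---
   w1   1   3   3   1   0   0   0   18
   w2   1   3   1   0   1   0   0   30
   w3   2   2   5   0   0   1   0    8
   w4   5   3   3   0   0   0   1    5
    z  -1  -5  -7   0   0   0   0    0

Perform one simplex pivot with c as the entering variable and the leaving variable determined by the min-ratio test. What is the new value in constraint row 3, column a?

Ratio test on column c — row 1: 18/3 = 6; row 2: 30/1 = 30; row 3: 8/5 = 8/5; row 4: 5/3 = 5/3. Minimum is 8/5 at row 3 (w3 leaves); pivot element 5.
Divide row 3 by 5; eliminate column c from the other rows.
In the new row 3, the a entry is the old entry divided by the pivot: 2/5 = 2/5.

2/5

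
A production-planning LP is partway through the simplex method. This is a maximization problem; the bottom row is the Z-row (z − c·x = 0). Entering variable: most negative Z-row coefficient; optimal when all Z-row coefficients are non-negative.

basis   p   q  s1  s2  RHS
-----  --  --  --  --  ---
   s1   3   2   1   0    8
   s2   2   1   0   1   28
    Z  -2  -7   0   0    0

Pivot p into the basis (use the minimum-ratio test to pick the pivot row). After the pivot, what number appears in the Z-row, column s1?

2/3

Ratio test on column p — row 1: 8/3 = 8/3; row 2: 28/2 = 14. Minimum is 8/3 at row 1 (s1 leaves); pivot element 3.
Divide row 1 by 3; eliminate column p from the other rows.
Z-row update in column s1: 0 − (-2)·(1/3) = 2/3.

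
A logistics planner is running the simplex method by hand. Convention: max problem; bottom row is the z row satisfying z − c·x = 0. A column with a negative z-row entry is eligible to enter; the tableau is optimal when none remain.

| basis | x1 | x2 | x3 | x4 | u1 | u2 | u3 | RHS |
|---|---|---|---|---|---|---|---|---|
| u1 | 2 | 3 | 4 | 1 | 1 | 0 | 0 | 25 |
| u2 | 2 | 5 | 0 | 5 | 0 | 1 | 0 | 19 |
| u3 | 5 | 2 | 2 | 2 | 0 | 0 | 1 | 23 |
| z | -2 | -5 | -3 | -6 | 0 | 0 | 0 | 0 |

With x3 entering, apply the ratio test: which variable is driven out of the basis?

u1

Column x3 entries and ratios — u1: 25/4 = 25/4; u2: 0 ≤ 0, skip; u3: 23/2 = 23/2.
Smallest ratio is 25/4 in the row of u1, so u1 leaves.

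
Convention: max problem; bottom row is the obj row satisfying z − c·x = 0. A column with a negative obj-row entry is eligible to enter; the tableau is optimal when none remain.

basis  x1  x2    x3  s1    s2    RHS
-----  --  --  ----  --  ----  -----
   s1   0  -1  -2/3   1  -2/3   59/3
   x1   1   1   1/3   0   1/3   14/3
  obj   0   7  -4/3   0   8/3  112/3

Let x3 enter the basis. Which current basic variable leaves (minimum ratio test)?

Column x3 entries and ratios — s1: -2/3 ≤ 0, skip; x1: (14/3)/(1/3) = 14.
Smallest ratio is 14 in the row of x1, so x1 leaves.

x1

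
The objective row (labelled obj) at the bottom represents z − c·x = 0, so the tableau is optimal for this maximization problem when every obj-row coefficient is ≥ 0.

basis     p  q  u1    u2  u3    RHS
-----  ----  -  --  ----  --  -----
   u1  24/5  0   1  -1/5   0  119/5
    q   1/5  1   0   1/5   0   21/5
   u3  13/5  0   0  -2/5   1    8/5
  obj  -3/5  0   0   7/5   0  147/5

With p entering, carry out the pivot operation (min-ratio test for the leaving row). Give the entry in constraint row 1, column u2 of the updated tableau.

Ratio test on column p — row 1: (119/5)/(24/5) = 119/24; row 2: (21/5)/(1/5) = 21; row 3: (8/5)/(13/5) = 8/13. Minimum is 8/13 at row 3 (u3 leaves); pivot element 13/5.
Divide row 3 by 13/5; eliminate column p from the other rows.
Row 1 update in column u2: -1/5 − (24/5)·(-2/13) = 7/13.

7/13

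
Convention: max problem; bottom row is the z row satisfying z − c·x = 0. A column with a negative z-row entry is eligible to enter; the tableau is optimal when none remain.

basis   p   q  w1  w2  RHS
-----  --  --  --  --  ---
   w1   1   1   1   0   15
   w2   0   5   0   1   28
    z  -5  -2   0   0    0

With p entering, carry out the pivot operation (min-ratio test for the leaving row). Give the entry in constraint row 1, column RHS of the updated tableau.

15

Ratio test on column p — row 1: 15/1 = 15; row 2: entry 0 ≤ 0. Minimum is 15 at row 1 (w1 leaves); pivot element 1.
Divide row 1 by 1; eliminate column p from the other rows.
In the new row 1, the RHS entry is the old entry divided by the pivot: 15/1 = 15.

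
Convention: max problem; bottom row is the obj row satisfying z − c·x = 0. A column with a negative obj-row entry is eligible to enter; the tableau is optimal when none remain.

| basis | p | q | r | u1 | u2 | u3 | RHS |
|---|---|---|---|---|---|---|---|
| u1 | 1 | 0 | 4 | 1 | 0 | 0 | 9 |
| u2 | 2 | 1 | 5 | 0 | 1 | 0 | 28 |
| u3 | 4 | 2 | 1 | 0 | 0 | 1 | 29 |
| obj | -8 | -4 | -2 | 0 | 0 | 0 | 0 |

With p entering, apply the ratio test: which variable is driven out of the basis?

u3

Column p entries and ratios — u1: 9/1 = 9; u2: 28/2 = 14; u3: 29/4 = 29/4.
Smallest ratio is 29/4 in the row of u3, so u3 leaves.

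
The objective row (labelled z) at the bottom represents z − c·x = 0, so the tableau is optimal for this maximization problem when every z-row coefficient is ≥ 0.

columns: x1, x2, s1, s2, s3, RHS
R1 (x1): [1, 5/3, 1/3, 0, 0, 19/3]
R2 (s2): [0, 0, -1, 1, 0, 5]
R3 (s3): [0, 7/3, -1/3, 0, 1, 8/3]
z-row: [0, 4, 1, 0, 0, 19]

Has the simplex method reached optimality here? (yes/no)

Every z-row coefficient is ≥ 0, so the tableau is optimal.

yes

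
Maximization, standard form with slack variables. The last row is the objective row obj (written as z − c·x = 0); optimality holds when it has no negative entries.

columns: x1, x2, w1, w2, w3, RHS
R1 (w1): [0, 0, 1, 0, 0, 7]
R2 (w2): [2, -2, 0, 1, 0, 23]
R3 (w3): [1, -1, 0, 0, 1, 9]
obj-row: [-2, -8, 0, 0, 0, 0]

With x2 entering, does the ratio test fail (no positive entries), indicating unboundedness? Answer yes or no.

yes

Every constraint-row entry in column x2 is ≤ 0, so increasing x2 is unbounded.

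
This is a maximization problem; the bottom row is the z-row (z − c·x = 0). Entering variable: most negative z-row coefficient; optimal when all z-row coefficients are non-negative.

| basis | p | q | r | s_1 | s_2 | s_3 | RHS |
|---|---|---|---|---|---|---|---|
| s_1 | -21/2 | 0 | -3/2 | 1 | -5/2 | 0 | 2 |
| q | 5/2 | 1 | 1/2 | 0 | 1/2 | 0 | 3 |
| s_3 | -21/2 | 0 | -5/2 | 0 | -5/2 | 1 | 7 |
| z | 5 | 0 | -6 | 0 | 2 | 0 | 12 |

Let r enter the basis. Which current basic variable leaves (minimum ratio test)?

Column r entries and ratios — s_1: -3/2 ≤ 0, skip; q: 3/(1/2) = 6; s_3: -5/2 ≤ 0, skip.
Smallest ratio is 6 in the row of q, so q leaves.

q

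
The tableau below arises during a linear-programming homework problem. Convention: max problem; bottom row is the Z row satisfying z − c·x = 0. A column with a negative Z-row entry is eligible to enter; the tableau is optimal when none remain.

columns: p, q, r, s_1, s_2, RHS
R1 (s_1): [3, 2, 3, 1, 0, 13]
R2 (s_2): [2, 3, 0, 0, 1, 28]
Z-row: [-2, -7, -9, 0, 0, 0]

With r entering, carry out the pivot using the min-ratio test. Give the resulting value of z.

39

Ratio test on column r — row 1: 13/3 = 13/3; row 2: entry 0 ≤ 0. Minimum is 13/3 at row 1 (s_1 leaves); pivot element 3.
Pivot on row 1; the Z-row RHS becomes 0 − (-9)·(13/3) = 39.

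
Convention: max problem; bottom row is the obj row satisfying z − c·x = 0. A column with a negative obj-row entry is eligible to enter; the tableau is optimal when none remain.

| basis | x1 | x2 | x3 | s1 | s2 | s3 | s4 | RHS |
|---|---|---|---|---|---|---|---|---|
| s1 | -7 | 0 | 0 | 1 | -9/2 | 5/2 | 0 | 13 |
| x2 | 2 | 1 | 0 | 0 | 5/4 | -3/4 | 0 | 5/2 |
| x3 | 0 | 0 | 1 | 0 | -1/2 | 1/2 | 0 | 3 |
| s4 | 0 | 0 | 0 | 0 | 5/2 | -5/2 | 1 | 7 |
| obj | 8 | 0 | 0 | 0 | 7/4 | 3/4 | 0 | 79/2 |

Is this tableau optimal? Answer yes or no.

Every obj-row coefficient is ≥ 0, so the tableau is optimal.

yes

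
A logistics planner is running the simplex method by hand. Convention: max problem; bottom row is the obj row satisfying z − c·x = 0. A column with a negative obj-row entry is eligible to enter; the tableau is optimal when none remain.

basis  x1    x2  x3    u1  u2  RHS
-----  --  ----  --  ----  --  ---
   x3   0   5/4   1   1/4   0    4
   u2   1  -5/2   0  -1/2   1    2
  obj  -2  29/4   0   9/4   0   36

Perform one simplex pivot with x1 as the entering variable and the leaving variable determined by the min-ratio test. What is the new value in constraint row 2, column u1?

Ratio test on column x1 — row 1: entry 0 ≤ 0; row 2: 2/1 = 2. Minimum is 2 at row 2 (u2 leaves); pivot element 1.
Divide row 2 by 1; eliminate column x1 from the other rows.
In the new row 2, the u1 entry is the old entry divided by the pivot: (-1/2)/1 = -1/2.

-1/2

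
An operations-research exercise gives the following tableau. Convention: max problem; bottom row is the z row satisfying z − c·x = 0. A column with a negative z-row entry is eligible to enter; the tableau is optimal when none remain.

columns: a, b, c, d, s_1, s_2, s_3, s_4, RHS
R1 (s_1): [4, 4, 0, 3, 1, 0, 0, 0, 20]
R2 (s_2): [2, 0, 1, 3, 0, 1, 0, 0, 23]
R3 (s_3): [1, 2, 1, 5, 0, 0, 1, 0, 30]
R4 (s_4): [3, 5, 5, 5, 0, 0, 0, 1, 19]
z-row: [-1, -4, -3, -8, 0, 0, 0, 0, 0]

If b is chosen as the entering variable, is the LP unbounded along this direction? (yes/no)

no

Column b has positive entries in row(s) 1, 3, 4, so the ratio test bounds it — not unbounded.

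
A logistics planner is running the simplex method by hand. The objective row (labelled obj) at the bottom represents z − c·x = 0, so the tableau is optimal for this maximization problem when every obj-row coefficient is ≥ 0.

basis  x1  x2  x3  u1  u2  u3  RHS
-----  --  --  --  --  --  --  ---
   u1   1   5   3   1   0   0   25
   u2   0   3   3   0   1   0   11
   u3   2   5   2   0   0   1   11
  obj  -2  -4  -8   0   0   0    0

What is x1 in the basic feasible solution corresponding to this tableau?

0

x1 is not in the basis, so in the current basic feasible solution x1 = 0.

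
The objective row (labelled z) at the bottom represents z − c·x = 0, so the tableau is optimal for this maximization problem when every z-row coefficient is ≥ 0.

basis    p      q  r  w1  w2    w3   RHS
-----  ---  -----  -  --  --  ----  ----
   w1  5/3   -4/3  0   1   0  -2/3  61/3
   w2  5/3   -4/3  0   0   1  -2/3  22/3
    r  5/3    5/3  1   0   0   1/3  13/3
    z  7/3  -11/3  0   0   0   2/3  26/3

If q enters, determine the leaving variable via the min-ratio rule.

Column q entries and ratios — w1: -4/3 ≤ 0, skip; w2: -4/3 ≤ 0, skip; r: (13/3)/(5/3) = 13/5.
Smallest ratio is 13/5 in the row of r, so r leaves.

r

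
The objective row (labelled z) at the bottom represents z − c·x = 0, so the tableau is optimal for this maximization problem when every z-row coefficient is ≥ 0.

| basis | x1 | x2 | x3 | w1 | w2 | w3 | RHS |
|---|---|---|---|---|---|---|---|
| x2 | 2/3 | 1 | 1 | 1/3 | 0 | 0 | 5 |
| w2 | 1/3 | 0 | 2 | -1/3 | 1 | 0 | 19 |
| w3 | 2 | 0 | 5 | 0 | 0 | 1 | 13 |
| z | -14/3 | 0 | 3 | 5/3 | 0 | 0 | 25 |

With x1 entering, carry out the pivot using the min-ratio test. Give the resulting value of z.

Ratio test on column x1 — row 1: 5/(2/3) = 15/2; row 2: 19/(1/3) = 57; row 3: 13/2 = 13/2. Minimum is 13/2 at row 3 (w3 leaves); pivot element 2.
Pivot on row 3; the z-row RHS becomes 25 − (-14/3)·(13/2) = 166/3.

166/3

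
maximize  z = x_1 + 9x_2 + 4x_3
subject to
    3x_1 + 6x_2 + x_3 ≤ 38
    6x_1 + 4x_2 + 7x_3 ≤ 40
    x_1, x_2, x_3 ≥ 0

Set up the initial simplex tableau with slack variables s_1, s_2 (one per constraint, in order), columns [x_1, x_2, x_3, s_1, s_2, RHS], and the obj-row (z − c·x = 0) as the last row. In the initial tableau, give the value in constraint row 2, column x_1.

6

Constraint 2 has coefficient 6 on x_1.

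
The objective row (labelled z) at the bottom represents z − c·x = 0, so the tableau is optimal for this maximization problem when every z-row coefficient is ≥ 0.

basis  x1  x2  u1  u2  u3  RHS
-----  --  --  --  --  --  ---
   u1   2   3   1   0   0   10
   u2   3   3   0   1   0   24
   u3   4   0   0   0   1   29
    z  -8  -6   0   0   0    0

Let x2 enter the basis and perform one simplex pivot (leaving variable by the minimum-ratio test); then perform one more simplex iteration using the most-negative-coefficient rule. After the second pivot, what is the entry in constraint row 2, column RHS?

Ratio test on column x2 — row 1: 10/3 = 10/3; row 2: 24/3 = 8; row 3: entry 0 ≤ 0. Minimum is 10/3 at row 1 (u1 leaves); pivot element 3.
Divide row 1 by 3; eliminate column x2 from the other rows.
Second iteration: most negative z-row entry is -4 in column x1, so x1 enters.
Ratio test on column x1 — row 1: (10/3)/(2/3) = 5; row 2: 14/1 = 14; row 3: 29/4 = 29/4. Minimum is 5 at row 1 (x2 leaves); pivot element 2/3.
Divide row 1 by 2/3; eliminate column x1 from the other rows.
After both pivots, the entry at constraint row 2, column RHS is 9.

9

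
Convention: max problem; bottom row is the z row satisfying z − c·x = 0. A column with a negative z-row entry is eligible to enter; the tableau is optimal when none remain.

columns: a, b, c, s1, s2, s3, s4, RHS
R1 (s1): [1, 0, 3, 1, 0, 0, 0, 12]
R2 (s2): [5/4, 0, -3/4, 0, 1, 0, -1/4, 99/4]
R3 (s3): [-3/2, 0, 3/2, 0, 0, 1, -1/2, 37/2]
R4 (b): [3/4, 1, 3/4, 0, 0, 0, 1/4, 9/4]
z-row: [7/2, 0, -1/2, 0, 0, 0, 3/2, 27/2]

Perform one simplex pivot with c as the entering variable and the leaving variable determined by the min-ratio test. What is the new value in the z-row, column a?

4

Ratio test on column c — row 1: 12/3 = 4; row 2: entry -3/4 ≤ 0; row 3: (37/2)/(3/2) = 37/3; row 4: (9/4)/(3/4) = 3. Minimum is 3 at row 4 (b leaves); pivot element 3/4.
Divide row 4 by 3/4; eliminate column c from the other rows.
z-row update in column a: 7/2 − (-1/2)·1 = 4.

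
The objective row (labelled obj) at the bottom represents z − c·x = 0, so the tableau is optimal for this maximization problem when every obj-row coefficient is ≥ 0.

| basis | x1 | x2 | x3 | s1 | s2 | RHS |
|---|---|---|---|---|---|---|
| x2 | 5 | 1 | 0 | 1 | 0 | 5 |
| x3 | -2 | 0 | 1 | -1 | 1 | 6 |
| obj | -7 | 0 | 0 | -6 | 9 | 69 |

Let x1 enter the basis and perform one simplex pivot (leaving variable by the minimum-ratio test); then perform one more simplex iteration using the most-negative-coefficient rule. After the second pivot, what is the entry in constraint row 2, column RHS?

Ratio test on column x1 — row 1: 5/5 = 1; row 2: entry -2 ≤ 0. Minimum is 1 at row 1 (x2 leaves); pivot element 5.
Divide row 1 by 5; eliminate column x1 from the other rows.
Second iteration: most negative obj-row entry is -23/5 in column s1, so s1 enters.
Ratio test on column s1 — row 1: 1/(1/5) = 5; row 2: entry -3/5 ≤ 0. Minimum is 5 at row 1 (x1 leaves); pivot element 1/5.
Divide row 1 by 1/5; eliminate column s1 from the other rows.
After both pivots, the entry at constraint row 2, column RHS is 11.

11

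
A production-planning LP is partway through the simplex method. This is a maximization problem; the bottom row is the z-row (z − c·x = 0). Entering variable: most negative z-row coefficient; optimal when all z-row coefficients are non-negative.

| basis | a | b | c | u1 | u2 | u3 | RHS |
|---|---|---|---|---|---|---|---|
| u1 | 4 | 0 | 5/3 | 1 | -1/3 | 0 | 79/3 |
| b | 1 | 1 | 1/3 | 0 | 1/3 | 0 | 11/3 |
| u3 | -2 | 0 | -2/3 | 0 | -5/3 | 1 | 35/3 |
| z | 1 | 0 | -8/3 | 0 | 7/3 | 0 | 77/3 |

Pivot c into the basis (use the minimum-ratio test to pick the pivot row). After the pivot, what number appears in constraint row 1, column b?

Ratio test on column c — row 1: (79/3)/(5/3) = 79/5; row 2: (11/3)/(1/3) = 11; row 3: entry -2/3 ≤ 0. Minimum is 11 at row 2 (b leaves); pivot element 1/3.
Divide row 2 by 1/3; eliminate column c from the other rows.
Row 1 update in column b: 0 − (5/3)·3 = -5.

-5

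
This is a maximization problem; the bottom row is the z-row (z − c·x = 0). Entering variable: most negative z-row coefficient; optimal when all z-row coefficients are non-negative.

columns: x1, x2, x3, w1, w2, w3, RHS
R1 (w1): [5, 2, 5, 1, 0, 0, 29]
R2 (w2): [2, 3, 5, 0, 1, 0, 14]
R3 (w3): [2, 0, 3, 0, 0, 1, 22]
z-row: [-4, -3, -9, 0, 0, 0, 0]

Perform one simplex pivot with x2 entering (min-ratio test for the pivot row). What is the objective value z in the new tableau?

14

Ratio test on column x2 — row 1: 29/2 = 29/2; row 2: 14/3 = 14/3; row 3: entry 0 ≤ 0. Minimum is 14/3 at row 2 (w2 leaves); pivot element 3.
Pivot on row 2; the z-row RHS becomes 0 − (-3)·(14/3) = 14.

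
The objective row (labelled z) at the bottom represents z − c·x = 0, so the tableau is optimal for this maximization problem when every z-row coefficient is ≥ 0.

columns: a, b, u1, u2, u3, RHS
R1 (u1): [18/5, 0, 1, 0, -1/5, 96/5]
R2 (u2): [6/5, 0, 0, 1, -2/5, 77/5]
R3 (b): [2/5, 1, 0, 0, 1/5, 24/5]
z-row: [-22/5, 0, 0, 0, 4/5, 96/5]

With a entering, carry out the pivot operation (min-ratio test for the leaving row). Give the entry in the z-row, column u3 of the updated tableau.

5/9

Ratio test on column a — row 1: (96/5)/(18/5) = 16/3; row 2: (77/5)/(6/5) = 77/6; row 3: (24/5)/(2/5) = 12. Minimum is 16/3 at row 1 (u1 leaves); pivot element 18/5.
Divide row 1 by 18/5; eliminate column a from the other rows.
z-row update in column u3: 4/5 − (-22/5)·(-1/18) = 5/9.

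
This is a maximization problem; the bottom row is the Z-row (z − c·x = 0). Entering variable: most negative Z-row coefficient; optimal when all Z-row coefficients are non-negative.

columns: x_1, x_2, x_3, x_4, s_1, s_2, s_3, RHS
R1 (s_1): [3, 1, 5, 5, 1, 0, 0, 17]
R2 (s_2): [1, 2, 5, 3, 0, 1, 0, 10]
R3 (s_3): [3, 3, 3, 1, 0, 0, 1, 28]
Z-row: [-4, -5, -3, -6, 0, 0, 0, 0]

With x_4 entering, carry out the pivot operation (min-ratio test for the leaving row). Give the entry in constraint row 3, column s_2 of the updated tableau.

Ratio test on column x_4 — row 1: 17/5 = 17/5; row 2: 10/3 = 10/3; row 3: 28/1 = 28. Minimum is 10/3 at row 2 (s_2 leaves); pivot element 3.
Divide row 2 by 3; eliminate column x_4 from the other rows.
Row 3 update in column s_2: 0 − 1·(1/3) = -1/3.

-1/3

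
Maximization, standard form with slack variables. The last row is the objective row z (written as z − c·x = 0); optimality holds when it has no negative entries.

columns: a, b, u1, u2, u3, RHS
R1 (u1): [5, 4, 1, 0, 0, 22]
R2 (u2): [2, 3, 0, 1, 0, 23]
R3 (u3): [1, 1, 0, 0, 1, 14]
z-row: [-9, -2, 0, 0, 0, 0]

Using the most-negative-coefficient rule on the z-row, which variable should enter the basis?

Negative z-row entries: a: -9, b: -2.
The most negative is -9 in column a, so a enters.

a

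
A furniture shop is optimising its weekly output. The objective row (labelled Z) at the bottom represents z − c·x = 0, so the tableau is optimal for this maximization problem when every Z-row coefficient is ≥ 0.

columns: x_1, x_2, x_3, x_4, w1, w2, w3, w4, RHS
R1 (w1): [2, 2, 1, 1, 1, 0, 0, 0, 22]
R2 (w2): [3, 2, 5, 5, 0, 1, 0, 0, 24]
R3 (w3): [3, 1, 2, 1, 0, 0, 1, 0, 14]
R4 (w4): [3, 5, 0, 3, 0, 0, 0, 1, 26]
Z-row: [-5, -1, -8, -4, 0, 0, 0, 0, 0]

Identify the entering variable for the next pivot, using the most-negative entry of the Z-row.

x_3

Negative Z-row entries: x_1: -5, x_2: -1, x_3: -8, x_4: -4.
The most negative is -8 in column x_3, so x_3 enters.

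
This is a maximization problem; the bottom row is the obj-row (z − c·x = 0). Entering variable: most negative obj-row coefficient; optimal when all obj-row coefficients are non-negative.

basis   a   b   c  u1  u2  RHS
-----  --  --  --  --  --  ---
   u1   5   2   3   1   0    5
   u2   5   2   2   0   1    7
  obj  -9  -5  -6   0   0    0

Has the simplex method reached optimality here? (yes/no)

The obj-row has a negative entry -9 in column a, so it is not optimal.

no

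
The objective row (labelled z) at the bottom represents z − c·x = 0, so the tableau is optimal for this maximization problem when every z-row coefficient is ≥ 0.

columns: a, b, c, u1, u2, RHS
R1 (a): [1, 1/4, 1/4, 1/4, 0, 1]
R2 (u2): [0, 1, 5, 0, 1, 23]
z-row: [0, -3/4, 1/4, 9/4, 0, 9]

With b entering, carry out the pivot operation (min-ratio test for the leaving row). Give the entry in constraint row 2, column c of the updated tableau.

Ratio test on column b — row 1: 1/(1/4) = 4; row 2: 23/1 = 23. Minimum is 4 at row 1 (a leaves); pivot element 1/4.
Divide row 1 by 1/4; eliminate column b from the other rows.
Row 2 update in column c: 5 − 1·1 = 4.

4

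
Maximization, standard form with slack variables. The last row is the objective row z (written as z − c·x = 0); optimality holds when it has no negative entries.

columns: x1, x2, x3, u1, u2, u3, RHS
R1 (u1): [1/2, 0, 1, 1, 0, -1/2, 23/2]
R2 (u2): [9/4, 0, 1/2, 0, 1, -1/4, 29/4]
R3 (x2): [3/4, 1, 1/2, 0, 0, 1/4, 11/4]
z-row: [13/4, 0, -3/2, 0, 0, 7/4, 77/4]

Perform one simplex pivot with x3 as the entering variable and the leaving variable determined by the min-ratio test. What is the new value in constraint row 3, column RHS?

Ratio test on column x3 — row 1: (23/2)/1 = 23/2; row 2: (29/4)/(1/2) = 29/2; row 3: (11/4)/(1/2) = 11/2. Minimum is 11/2 at row 3 (x2 leaves); pivot element 1/2.
Divide row 3 by 1/2; eliminate column x3 from the other rows.
In the new row 3, the RHS entry is the old entry divided by the pivot: (11/4)/(1/2) = 11/2.

11/2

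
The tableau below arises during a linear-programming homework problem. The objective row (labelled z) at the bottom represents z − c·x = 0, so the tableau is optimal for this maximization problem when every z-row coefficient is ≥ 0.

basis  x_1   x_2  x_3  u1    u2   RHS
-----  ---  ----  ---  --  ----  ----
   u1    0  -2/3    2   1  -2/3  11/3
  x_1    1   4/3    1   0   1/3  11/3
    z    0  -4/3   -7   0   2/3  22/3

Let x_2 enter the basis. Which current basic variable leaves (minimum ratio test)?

x_1

Column x_2 entries and ratios — u1: -2/3 ≤ 0, skip; x_1: (11/3)/(4/3) = 11/4.
Smallest ratio is 11/4 in the row of x_1, so x_1 leaves.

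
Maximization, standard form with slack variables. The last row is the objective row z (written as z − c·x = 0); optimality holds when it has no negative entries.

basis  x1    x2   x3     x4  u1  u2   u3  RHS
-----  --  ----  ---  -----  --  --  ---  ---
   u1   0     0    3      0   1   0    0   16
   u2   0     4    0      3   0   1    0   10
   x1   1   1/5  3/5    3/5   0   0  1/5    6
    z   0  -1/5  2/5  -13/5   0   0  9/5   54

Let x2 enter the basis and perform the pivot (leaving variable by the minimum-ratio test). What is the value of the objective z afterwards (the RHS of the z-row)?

Ratio test on column x2 — row 1: entry 0 ≤ 0; row 2: 10/4 = 5/2; row 3: 6/(1/5) = 30. Minimum is 5/2 at row 2 (u2 leaves); pivot element 4.
Pivot on row 2; the z-row RHS becomes 54 − (-1/5)·(5/2) = 109/2.

109/2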